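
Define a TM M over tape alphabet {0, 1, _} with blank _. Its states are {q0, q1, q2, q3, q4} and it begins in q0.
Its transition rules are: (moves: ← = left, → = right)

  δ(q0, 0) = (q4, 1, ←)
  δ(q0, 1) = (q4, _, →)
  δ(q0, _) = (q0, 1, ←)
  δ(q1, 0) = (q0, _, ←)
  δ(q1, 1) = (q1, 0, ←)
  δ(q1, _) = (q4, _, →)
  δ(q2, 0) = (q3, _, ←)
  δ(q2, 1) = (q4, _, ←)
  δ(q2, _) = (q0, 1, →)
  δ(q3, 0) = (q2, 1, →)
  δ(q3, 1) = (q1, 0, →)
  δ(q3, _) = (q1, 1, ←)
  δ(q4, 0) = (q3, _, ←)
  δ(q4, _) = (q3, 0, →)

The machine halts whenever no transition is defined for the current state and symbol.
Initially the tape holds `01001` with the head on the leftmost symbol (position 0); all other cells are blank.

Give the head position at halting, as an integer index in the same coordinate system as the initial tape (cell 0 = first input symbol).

state=q0 head=0 tape=___[0]1001   (q0,0)→(q4,1,←)
state=q4 head=-1 tape=__[_]11001   (q4,_)→(q3,0,→)
state=q3 head=0 tape=__0[1]1001   (q3,1)→(q1,0,→)
state=q1 head=1 tape=__00[1]001   (q1,1)→(q1,0,←)
state=q1 head=0 tape=__0[0]0001   (q1,0)→(q0,_,←)
state=q0 head=-1 tape=__[0]_0001   (q0,0)→(q4,1,←)
state=q4 head=-2 tape=_[_]1_0001   (q4,_)→(q3,0,→)
state=q3 head=-1 tape=_0[1]_0001   (q3,1)→(q1,0,→)
state=q1 head=0 tape=_00[_]0001   (q1,_)→(q4,_,→)
state=q4 head=1 tape=_00_[0]001   (q4,0)→(q3,_,←)
state=q3 head=0 tape=_00[_]_001   (q3,_)→(q1,1,←)
state=q1 head=-1 tape=_0[0]1_001   (q1,0)→(q0,_,←)
state=q0 head=-2 tape=_[0]_1_001   (q0,0)→(q4,1,←)
state=q4 head=-3 tape=[_]1_1_001   (q4,_)→(q3,0,→)
state=q3 head=-2 tape=0[1]_1_001   (q3,1)→(q1,0,→)
state=q1 head=-1 tape=00[_]1_001   (q1,_)→(q4,_,→)
state=q4 head=0 tape=00_[1]_001
At halt the head is at cell 0.

0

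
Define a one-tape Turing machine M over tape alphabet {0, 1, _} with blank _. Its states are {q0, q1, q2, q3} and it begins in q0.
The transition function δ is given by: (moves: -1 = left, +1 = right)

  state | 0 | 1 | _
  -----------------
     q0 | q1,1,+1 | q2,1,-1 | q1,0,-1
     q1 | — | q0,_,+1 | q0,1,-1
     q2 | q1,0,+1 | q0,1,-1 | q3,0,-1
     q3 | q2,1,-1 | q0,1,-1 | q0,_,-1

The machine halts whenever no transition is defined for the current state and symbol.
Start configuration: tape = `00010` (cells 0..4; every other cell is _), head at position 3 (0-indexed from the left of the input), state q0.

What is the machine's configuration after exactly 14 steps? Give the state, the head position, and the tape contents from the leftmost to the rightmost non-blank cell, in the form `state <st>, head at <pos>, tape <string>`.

state=q0 head=3 tape=000[1]0_   (q0,1)→(q2,1,-1)
state=q2 head=2 tape=00[0]10_   (q2,0)→(q1,0,+1)
state=q1 head=3 tape=000[1]0_   (q1,1)→(q0,_,+1)
state=q0 head=4 tape=000_[0]_   (q0,0)→(q1,1,+1)
state=q1 head=5 tape=000_1[_]   (q1,_)→(q0,1,-1)
state=q0 head=4 tape=000_[1]1   (q0,1)→(q2,1,-1)
state=q2 head=3 tape=000[_]11   (q2,_)→(q3,0,-1)
state=q3 head=2 tape=00[0]011   (q3,0)→(q2,1,-1)
state=q2 head=1 tape=0[0]1011   (q2,0)→(q1,0,+1)
state=q1 head=2 tape=00[1]011   (q1,1)→(q0,_,+1)
state=q0 head=3 tape=00_[0]11   (q0,0)→(q1,1,+1)
state=q1 head=4 tape=00_1[1]1   (q1,1)→(q0,_,+1)
state=q0 head=5 tape=00_1_[1]   (q0,1)→(q2,1,-1)
state=q2 head=4 tape=00_1[_]1   (q2,_)→(q3,0,-1)
state=q3 head=3 tape=00_[1]01
After 14 steps: state q3, head at 3, tape 00_101.

state q3, head at 3, tape 00_101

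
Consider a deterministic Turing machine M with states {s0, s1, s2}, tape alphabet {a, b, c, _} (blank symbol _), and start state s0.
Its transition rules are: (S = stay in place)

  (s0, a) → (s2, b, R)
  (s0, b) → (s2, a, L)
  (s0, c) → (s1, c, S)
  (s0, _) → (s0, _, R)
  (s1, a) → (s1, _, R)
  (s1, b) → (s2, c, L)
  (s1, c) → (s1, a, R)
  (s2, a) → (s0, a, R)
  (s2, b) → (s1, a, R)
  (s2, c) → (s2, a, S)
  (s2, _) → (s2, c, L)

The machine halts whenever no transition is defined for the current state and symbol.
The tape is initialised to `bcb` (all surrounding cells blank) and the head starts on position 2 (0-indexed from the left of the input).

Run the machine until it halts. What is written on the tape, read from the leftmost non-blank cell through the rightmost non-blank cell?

baaa

state=s0 head=2 tape=bc[b]__   (s0,b)→(s2,a,L)
state=s2 head=1 tape=b[c]a__   (s2,c)→(s2,a,S)
state=s2 head=1 tape=b[a]a__   (s2,a)→(s0,a,R)
state=s0 head=2 tape=ba[a]__   (s0,a)→(s2,b,R)
state=s2 head=3 tape=bab[_]_   (s2,_)→(s2,c,L)
state=s2 head=2 tape=ba[b]c_   (s2,b)→(s1,a,R)
state=s1 head=3 tape=baa[c]_   (s1,c)→(s1,a,R)
state=s1 head=4 tape=baaa[_]
The non-blank tape span at halt is baaa.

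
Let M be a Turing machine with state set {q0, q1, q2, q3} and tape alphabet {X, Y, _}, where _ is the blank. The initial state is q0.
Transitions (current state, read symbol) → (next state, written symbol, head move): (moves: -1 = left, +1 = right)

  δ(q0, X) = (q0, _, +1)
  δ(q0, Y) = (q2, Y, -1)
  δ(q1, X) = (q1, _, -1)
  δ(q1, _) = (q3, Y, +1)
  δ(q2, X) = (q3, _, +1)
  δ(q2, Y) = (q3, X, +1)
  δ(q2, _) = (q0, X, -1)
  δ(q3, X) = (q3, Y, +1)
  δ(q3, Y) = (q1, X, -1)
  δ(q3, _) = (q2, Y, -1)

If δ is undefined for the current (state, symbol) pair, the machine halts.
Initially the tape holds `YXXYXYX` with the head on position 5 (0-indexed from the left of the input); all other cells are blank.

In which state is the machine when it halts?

q0 | YXXYX[Y]X_   read Y → write Y, move -1, go to q2
q2 | YXXY[X]YX_   read X → write _, move +1, go to q3
q3 | YXXY_[Y]X_   read Y → write X, move -1, go to q1
q1 | YXXY[_]XX_   read _ → write Y, move +1, go to q3
q3 | YXXYY[X]X_   read X → write Y, move +1, go to q3
q3 | YXXYYY[X]_   read X → write Y, move +1, go to q3
q3 | YXXYYYY[_]   read _ → write Y, move -1, go to q2
q2 | YXXYYY[Y]Y   read Y → write X, move +1, go to q3
q3 | YXXYYYX[Y]   read Y → write X, move -1, go to q1
q1 | YXXYYY[X]X   read X → write _, move -1, go to q1
q1 | YXXYY[Y]_X
No transition is defined for (q1, Y); M halts in state q1.

q1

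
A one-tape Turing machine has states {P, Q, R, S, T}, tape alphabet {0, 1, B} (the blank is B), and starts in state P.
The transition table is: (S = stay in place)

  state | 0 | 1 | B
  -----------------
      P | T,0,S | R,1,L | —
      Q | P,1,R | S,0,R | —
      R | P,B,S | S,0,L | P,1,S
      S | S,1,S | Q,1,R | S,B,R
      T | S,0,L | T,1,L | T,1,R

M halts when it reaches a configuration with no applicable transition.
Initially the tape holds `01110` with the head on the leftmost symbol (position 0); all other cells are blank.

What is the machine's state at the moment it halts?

Q

state=P head=0 tape=B[0]1110B   (P,0)→(T,0,S)
state=T head=0 tape=B[0]1110B   (T,0)→(S,0,L)
state=S head=-1 tape=[B]01110B   (S,B)→(S,B,R)
state=S head=0 tape=B[0]1110B   (S,0)→(S,1,S)
state=S head=0 tape=B[1]1110B   (S,1)→(Q,1,R)
state=Q head=1 tape=B1[1]110B   (Q,1)→(S,0,R)
state=S head=2 tape=B10[1]10B   (S,1)→(Q,1,R)
state=Q head=3 tape=B101[1]0B   (Q,1)→(S,0,R)
state=S head=4 tape=B1010[0]B   (S,0)→(S,1,S)
state=S head=4 tape=B1010[1]B   (S,1)→(Q,1,R)
state=Q head=5 tape=B10101[B]
No transition is defined for (Q, B); M halts in state Q.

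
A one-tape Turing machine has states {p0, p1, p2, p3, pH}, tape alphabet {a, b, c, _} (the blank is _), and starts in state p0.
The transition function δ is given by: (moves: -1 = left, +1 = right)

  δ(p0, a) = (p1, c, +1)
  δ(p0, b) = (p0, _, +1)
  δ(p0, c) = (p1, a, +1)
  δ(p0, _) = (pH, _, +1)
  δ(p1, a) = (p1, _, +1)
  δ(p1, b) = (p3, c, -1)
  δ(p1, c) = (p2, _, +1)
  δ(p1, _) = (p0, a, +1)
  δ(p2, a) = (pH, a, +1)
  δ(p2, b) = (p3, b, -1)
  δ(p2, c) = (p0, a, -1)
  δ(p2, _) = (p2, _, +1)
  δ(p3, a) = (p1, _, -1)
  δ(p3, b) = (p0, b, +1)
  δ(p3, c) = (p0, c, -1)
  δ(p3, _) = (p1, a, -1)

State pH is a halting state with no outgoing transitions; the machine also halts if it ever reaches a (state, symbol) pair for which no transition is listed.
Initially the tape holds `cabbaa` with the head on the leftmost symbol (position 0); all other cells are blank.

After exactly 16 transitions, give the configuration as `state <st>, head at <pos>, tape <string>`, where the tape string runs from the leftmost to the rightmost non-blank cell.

state=p0 head=0 tape=[c]abbaa   (p0,c)→(p1,a,+1)
state=p1 head=1 tape=a[a]bbaa   (p1,a)→(p1,_,+1)
state=p1 head=2 tape=a_[b]baa   (p1,b)→(p3,c,-1)
state=p3 head=1 tape=a[_]cbaa   (p3,_)→(p1,a,-1)
state=p1 head=0 tape=[a]acbaa   (p1,a)→(p1,_,+1)
state=p1 head=1 tape=_[a]cbaa   (p1,a)→(p1,_,+1)
state=p1 head=2 tape=__[c]baa   (p1,c)→(p2,_,+1)
state=p2 head=3 tape=___[b]aa   (p2,b)→(p3,b,-1)
state=p3 head=2 tape=__[_]baa   (p3,_)→(p1,a,-1)
state=p1 head=1 tape=_[_]abaa   (p1,_)→(p0,a,+1)
state=p0 head=2 tape=_a[a]baa   (p0,a)→(p1,c,+1)
state=p1 head=3 tape=_ac[b]aa   (p1,b)→(p3,c,-1)
state=p3 head=2 tape=_a[c]caa   (p3,c)→(p0,c,-1)
state=p0 head=1 tape=_[a]ccaa   (p0,a)→(p1,c,+1)
state=p1 head=2 tape=_c[c]caa   (p1,c)→(p2,_,+1)
state=p2 head=3 tape=_c_[c]aa   (p2,c)→(p0,a,-1)
state=p0 head=2 tape=_c[_]aaa
After 16 steps: state p0, head at 2, tape c_aaa.

state p0, head at 2, tape c_aaa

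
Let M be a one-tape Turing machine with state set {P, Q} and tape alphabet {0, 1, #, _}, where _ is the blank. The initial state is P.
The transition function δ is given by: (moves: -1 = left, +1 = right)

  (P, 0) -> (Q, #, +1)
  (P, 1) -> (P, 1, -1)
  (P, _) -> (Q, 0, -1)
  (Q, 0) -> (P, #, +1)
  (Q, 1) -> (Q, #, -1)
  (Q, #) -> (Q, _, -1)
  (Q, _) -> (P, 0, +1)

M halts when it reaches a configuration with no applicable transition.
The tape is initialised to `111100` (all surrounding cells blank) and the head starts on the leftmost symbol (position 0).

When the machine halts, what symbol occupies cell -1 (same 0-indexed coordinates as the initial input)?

P | ___[1]11100   read 1 → write 1, move -1, go to P
P | __[_]111100   read _ → write 0, move -1, go to Q
Q | _[_]0111100   read _ → write 0, move +1, go to P
P | _0[0]111100   read 0 → write #, move +1, go to Q
Q | _0#[1]11100   read 1 → write #, move -1, go to Q
Q | _0[#]#11100   read # → write _, move -1, go to Q
Q | _[0]_#11100   read 0 → write #, move +1, go to P
P | _#[_]#11100   read _ → write 0, move -1, go to Q
Q | _[#]0#11100   read # → write _, move -1, go to Q
Q | [_]_0#11100   read _ → write 0, move +1, go to P
P | 0[_]0#11100   read _ → write 0, move -1, go to Q
Q | [0]00#11100   read 0 → write #, move +1, go to P
P | #[0]0#11100   read 0 → write #, move +1, go to Q
Q | ##[0]#11100   read 0 → write #, move +1, go to P
P | ###[#]11100
Cell -1 holds # when M halts.

#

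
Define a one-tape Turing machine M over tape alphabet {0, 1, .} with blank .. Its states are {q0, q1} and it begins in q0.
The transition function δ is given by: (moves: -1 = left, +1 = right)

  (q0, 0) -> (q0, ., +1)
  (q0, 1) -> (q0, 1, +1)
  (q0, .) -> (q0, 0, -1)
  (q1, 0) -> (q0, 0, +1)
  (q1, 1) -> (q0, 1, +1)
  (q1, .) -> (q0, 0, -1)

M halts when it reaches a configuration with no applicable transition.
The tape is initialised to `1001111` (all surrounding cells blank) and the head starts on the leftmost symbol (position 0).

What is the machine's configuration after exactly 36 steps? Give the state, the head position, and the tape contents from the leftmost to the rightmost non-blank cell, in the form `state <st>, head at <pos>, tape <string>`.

state q0, head at 6, tape 1..111100000

q0 | [1]001111.....   read 1 → write 1, move +1, go to q0
q0 | 1[0]01111.....   read 0 → write ., move +1, go to q0
q0 | 1.[0]1111.....   read 0 → write ., move +1, go to q0
q0 | 1..[1]111.....   read 1 → write 1, move +1, go to q0
q0 | 1..1[1]11.....   read 1 → write 1, move +1, go to q0
q0 | 1..11[1]1.....   read 1 → write 1, move +1, go to q0
q0 | 1..111[1].....   read 1 → write 1, move +1, go to q0
q0 | 1..1111[.]....   read . → write 0, move -1, go to q0
q0 | 1..111[1]0....   read 1 → write 1, move +1, go to q0
q0 | 1..1111[0]....   read 0 → write ., move +1, go to q0
q0 | 1..1111.[.]...   read . → write 0, move -1, go to q0
q0 | 1..1111[.]0...   read . → write 0, move -1, go to q0
q0 | 1..111[1]00...   read 1 → write 1, move +1, go to q0
q0 | 1..1111[0]0...   read 0 → write ., move +1, go to q0
q0 | 1..1111.[0]...   read 0 → write ., move +1, go to q0
q0 | 1..1111..[.]..   read . → write 0, move -1, go to q0
q0 | 1..1111.[.]0..   read . → write 0, move -1, go to q0
q0 | 1..1111[.]00..   read . → write 0, move -1, go to q0
q0 | 1..111[1]000..   read 1 → write 1, move +1, go to q0
q0 | 1..1111[0]00..   read 0 → write ., move +1, go to q0
q0 | 1..1111.[0]0..   read 0 → write ., move +1, go to q0
q0 | 1..1111..[0]..   read 0 → write ., move +1, go to q0
q0 | 1..1111...[.].   read . → write 0, move -1, go to q0
q0 | 1..1111..[.]0.   read . → write 0, move -1, go to q0
q0 | 1..1111.[.]00.   read . → write 0, move -1, go to q0
q0 | 1..1111[.]000.   read . → write 0, move -1, go to q0
q0 | 1..111[1]0000.   read 1 → write 1, move +1, go to q0
q0 | 1..1111[0]000.   read 0 → write ., move +1, go to q0
q0 | 1..1111.[0]00.   read 0 → write ., move +1, go to q0
q0 | 1..1111..[0]0.   read 0 → write ., move +1, go to q0
q0 | 1..1111...[0].   read 0 → write ., move +1, go to q0
q0 | 1..1111....[.]   read . → write 0, move -1, go to q0
q0 | 1..1111...[.]0   read . → write 0, move -1, go to q0
q0 | 1..1111..[.]00   read . → write 0, move -1, go to q0
q0 | 1..1111.[.]000   read . → write 0, move -1, go to q0
q0 | 1..1111[.]0000   read . → write 0, move -1, go to q0
q0 | 1..111[1]00000
After 36 steps: state q0, head at 6, tape 1..111100000.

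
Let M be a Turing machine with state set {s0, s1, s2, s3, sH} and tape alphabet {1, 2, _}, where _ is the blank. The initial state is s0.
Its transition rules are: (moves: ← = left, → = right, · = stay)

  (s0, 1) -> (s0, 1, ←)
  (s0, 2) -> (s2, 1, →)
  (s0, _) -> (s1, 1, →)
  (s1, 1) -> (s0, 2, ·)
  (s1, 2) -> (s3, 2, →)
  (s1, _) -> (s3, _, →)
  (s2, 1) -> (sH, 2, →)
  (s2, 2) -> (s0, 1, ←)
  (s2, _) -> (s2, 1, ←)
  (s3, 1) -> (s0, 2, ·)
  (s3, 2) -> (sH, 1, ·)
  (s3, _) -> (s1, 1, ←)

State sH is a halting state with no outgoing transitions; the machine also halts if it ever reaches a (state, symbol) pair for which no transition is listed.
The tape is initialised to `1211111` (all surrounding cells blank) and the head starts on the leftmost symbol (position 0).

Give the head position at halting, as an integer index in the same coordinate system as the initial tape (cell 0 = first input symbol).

state=s0 head=0 tape=__[1]211111   (s0,1)→(s0,1,←)
state=s0 head=-1 tape=_[_]1211111   (s0,_)→(s1,1,→)
state=s1 head=0 tape=_1[1]211111   (s1,1)→(s0,2,·)
state=s0 head=0 tape=_1[2]211111   (s0,2)→(s2,1,→)
state=s2 head=1 tape=_11[2]11111   (s2,2)→(s0,1,←)
state=s0 head=0 tape=_1[1]111111   (s0,1)→(s0,1,←)
state=s0 head=-1 tape=_[1]1111111   (s0,1)→(s0,1,←)
state=s0 head=-2 tape=[_]11111111   (s0,_)→(s1,1,→)
state=s1 head=-1 tape=1[1]1111111   (s1,1)→(s0,2,·)
state=s0 head=-1 tape=1[2]1111111   (s0,2)→(s2,1,→)
state=s2 head=0 tape=11[1]111111   (s2,1)→(sH,2,→)
state=sH head=1 tape=112[1]11111
At halt the head is at cell 1.

1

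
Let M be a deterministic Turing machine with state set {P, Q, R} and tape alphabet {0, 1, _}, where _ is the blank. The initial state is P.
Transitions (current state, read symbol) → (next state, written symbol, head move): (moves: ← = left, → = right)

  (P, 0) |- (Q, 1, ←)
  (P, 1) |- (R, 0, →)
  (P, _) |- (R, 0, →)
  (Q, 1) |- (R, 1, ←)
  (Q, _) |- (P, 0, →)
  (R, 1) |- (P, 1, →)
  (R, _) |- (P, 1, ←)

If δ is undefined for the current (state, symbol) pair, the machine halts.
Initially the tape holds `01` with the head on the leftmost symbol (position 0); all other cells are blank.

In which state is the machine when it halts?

R

state=P head=0 tape=_[0]1__   (P,0)→(Q,1,←)
state=Q head=-1 tape=[_]11__   (Q,_)→(P,0,→)
state=P head=0 tape=0[1]1__   (P,1)→(R,0,→)
state=R head=1 tape=00[1]__   (R,1)→(P,1,→)
state=P head=2 tape=001[_]_   (P,_)→(R,0,→)
state=R head=3 tape=0010[_]   (R,_)→(P,1,←)
state=P head=2 tape=001[0]1   (P,0)→(Q,1,←)
state=Q head=1 tape=00[1]11   (Q,1)→(R,1,←)
state=R head=0 tape=0[0]111
No transition is defined for (R, 0); M halts in state R.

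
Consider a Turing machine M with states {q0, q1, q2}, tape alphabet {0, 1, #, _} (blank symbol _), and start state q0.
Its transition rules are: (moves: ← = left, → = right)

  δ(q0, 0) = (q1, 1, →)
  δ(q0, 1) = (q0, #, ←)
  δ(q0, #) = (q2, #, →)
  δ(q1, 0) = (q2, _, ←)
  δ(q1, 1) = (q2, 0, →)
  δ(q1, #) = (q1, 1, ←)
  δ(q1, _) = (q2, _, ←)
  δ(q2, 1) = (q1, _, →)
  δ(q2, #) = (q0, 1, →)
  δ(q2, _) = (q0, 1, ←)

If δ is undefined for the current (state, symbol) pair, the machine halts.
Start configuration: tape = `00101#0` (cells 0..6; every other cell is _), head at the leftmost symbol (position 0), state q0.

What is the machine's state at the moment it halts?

q0 | _[0]0101#0   read 0 → write 1, move →, go to q1
q1 | _1[0]101#0   read 0 → write _, move ←, go to q2
q2 | _[1]_101#0   read 1 → write _, move →, go to q1
q1 | __[_]101#0   read _ → write _, move ←, go to q2
q2 | _[_]_101#0   read _ → write 1, move ←, go to q0
q0 | [_]1_101#0
No transition is defined for (q0, _); M halts in state q0.

q0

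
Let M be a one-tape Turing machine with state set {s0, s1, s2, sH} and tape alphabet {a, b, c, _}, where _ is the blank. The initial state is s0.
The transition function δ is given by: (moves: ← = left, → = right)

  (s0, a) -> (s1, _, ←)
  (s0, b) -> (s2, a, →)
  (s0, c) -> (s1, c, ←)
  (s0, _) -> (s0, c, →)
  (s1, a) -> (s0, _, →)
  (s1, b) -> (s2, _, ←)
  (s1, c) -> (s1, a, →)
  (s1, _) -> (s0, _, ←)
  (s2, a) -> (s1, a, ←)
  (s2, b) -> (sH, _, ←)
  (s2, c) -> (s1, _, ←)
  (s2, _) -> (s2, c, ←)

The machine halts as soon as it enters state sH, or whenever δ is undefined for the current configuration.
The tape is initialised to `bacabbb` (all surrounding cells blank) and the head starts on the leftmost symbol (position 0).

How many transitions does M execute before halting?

s0 | _[b]acabbb   read b → write a, move →, go to s2
s2 | _a[a]cabbb   read a → write a, move ←, go to s1
s1 | _[a]acabbb   read a → write _, move →, go to s0
s0 | __[a]cabbb   read a → write _, move ←, go to s1
s1 | _[_]_cabbb   read _ → write _, move ←, go to s0
s0 | [_]__cabbb   read _ → write c, move →, go to s0
s0 | c[_]_cabbb   read _ → write c, move →, go to s0
s0 | cc[_]cabbb   read _ → write c, move →, go to s0
s0 | ccc[c]abbb   read c → write c, move ←, go to s1
s1 | cc[c]cabbb   read c → write a, move →, go to s1
s1 | cca[c]abbb   read c → write a, move →, go to s1
s1 | ccaa[a]bbb   read a → write _, move →, go to s0
s0 | ccaa_[b]bb   read b → write a, move →, go to s2
s2 | ccaa_a[b]b   read b → write _, move ←, go to sH
sH | ccaa_[a]_b
M halts after 14 transitions.

14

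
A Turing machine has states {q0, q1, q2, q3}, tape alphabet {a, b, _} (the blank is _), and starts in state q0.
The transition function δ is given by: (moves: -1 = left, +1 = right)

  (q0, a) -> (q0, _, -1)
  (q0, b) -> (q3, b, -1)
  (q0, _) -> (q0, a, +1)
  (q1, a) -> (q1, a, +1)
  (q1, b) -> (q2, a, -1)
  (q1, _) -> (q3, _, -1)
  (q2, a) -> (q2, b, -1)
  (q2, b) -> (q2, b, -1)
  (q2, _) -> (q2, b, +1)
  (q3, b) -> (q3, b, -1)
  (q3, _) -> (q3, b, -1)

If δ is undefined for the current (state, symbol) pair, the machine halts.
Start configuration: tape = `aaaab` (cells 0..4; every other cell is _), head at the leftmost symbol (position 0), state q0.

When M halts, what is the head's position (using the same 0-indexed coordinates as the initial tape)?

state=q0 head=0 tape=____[a]aaab   (q0,a)→(q0,_,-1)
state=q0 head=-1 tape=___[_]_aaab   (q0,_)→(q0,a,+1)
state=q0 head=0 tape=___a[_]aaab   (q0,_)→(q0,a,+1)
state=q0 head=1 tape=___aa[a]aab   (q0,a)→(q0,_,-1)
state=q0 head=0 tape=___a[a]_aab   (q0,a)→(q0,_,-1)
state=q0 head=-1 tape=___[a]__aab   (q0,a)→(q0,_,-1)
state=q0 head=-2 tape=__[_]___aab   (q0,_)→(q0,a,+1)
state=q0 head=-1 tape=__a[_]__aab   (q0,_)→(q0,a,+1)
state=q0 head=0 tape=__aa[_]_aab   (q0,_)→(q0,a,+1)
state=q0 head=1 tape=__aaa[_]aab   (q0,_)→(q0,a,+1)
state=q0 head=2 tape=__aaaa[a]ab   (q0,a)→(q0,_,-1)
state=q0 head=1 tape=__aaa[a]_ab   (q0,a)→(q0,_,-1)
state=q0 head=0 tape=__aa[a]__ab   (q0,a)→(q0,_,-1)
state=q0 head=-1 tape=__a[a]___ab   (q0,a)→(q0,_,-1)
state=q0 head=-2 tape=__[a]____ab   (q0,a)→(q0,_,-1)
state=q0 head=-3 tape=_[_]_____ab   (q0,_)→(q0,a,+1)
state=q0 head=-2 tape=_a[_]____ab   (q0,_)→(q0,a,+1)
state=q0 head=-1 tape=_aa[_]___ab   (q0,_)→(q0,a,+1)
state=q0 head=0 tape=_aaa[_]__ab   (q0,_)→(q0,a,+1)
state=q0 head=1 tape=_aaaa[_]_ab   (q0,_)→(q0,a,+1)
state=q0 head=2 tape=_aaaaa[_]ab   (q0,_)→(q0,a,+1)
state=q0 head=3 tape=_aaaaaa[a]b   (q0,a)→(q0,_,-1)
state=q0 head=2 tape=_aaaaa[a]_b   (q0,a)→(q0,_,-1)
state=q0 head=1 tape=_aaaa[a]__b   (q0,a)→(q0,_,-1)
state=q0 head=0 tape=_aaa[a]___b   (q0,a)→(q0,_,-1)
state=q0 head=-1 tape=_aa[a]____b   (q0,a)→(q0,_,-1)
state=q0 head=-2 tape=_a[a]_____b   (q0,a)→(q0,_,-1)
state=q0 head=-3 tape=_[a]______b   (q0,a)→(q0,_,-1)
state=q0 head=-4 tape=[_]_______b   (q0,_)→(q0,a,+1)
state=q0 head=-3 tape=a[_]______b   (q0,_)→(q0,a,+1)
state=q0 head=-2 tape=aa[_]_____b   (q0,_)→(q0,a,+1)
state=q0 head=-1 tape=aaa[_]____b   (q0,_)→(q0,a,+1)
state=q0 head=0 tape=aaaa[_]___b   (q0,_)→(q0,a,+1)
state=q0 head=1 tape=aaaaa[_]__b   (q0,_)→(q0,a,+1)
state=q0 head=2 tape=aaaaaa[_]_b   (q0,_)→(q0,a,+1)
state=q0 head=3 tape=aaaaaaa[_]b   (q0,_)→(q0,a,+1)
state=q0 head=4 tape=aaaaaaaa[b]   (q0,b)→(q3,b,-1)
state=q3 head=3 tape=aaaaaaa[a]b
At halt the head is at cell 3.

3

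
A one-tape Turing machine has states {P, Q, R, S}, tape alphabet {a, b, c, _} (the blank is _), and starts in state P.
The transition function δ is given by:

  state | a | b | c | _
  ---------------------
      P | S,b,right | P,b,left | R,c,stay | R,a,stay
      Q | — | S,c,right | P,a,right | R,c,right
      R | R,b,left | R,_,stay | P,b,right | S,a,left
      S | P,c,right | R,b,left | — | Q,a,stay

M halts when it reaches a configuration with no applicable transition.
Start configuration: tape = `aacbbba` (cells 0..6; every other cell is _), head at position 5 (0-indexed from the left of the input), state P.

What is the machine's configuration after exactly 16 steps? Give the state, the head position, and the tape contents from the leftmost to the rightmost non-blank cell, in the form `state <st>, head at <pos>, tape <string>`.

state S, head at 0, tape cabbbba

state=P head=5 tape=aacbb[b]a   (P,b)→(P,b,left)
state=P head=4 tape=aacb[b]ba   (P,b)→(P,b,left)
state=P head=3 tape=aac[b]bba   (P,b)→(P,b,left)
state=P head=2 tape=aa[c]bbba   (P,c)→(R,c,stay)
state=R head=2 tape=aa[c]bbba   (R,c)→(P,b,right)
state=P head=3 tape=aab[b]bba   (P,b)→(P,b,left)
state=P head=2 tape=aa[b]bbba   (P,b)→(P,b,left)
state=P head=1 tape=a[a]bbbba   (P,a)→(S,b,right)
state=S head=2 tape=ab[b]bbba   (S,b)→(R,b,left)
state=R head=1 tape=a[b]bbbba   (R,b)→(R,_,stay)
state=R head=1 tape=a[_]bbbba   (R,_)→(S,a,left)
state=S head=0 tape=[a]abbbba   (S,a)→(P,c,right)
state=P head=1 tape=c[a]bbbba   (P,a)→(S,b,right)
state=S head=2 tape=cb[b]bbba   (S,b)→(R,b,left)
state=R head=1 tape=c[b]bbbba   (R,b)→(R,_,stay)
state=R head=1 tape=c[_]bbbba   (R,_)→(S,a,left)
state=S head=0 tape=[c]abbbba
After 16 steps: state S, head at 0, tape cabbbba.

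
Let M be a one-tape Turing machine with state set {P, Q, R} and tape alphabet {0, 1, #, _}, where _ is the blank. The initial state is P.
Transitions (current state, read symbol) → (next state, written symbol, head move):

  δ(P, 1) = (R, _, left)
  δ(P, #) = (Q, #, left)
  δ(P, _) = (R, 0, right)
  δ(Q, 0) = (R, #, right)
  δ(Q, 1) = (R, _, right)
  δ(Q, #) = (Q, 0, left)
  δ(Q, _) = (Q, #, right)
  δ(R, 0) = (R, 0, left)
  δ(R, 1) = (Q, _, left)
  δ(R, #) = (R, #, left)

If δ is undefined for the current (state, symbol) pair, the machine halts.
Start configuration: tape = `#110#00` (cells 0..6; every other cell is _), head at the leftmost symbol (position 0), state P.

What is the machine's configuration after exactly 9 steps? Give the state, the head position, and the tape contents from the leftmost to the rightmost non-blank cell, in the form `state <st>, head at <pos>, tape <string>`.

state R, head at -3, tape ##0110#00

state=P head=0 tape=___[#]110#00   (P,#)→(Q,#,left)
state=Q head=-1 tape=__[_]#110#00   (Q,_)→(Q,#,right)
state=Q head=0 tape=__#[#]110#00   (Q,#)→(Q,0,left)
state=Q head=-1 tape=__[#]0110#00   (Q,#)→(Q,0,left)
state=Q head=-2 tape=_[_]00110#00   (Q,_)→(Q,#,right)
state=Q head=-1 tape=_#[0]0110#00   (Q,0)→(R,#,right)
state=R head=0 tape=_##[0]110#00   (R,0)→(R,0,left)
state=R head=-1 tape=_#[#]0110#00   (R,#)→(R,#,left)
state=R head=-2 tape=_[#]#0110#00   (R,#)→(R,#,left)
state=R head=-3 tape=[_]##0110#00
After 9 steps: state R, head at -3, tape ##0110#00.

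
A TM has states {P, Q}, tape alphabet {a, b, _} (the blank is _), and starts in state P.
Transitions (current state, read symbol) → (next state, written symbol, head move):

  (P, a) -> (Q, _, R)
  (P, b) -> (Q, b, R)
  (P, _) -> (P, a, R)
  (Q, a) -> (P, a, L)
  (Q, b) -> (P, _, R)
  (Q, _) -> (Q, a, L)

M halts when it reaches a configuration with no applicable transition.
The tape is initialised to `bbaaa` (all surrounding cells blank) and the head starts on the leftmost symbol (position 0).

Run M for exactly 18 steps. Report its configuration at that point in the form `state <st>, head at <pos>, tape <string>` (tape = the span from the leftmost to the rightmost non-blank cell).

state P, head at 4, tape b_aaaa

state=P head=0 tape=[b]baaa_   (P,b)→(Q,b,R)
state=Q head=1 tape=b[b]aaa_   (Q,b)→(P,_,R)
state=P head=2 tape=b_[a]aa_   (P,a)→(Q,_,R)
state=Q head=3 tape=b__[a]a_   (Q,a)→(P,a,L)
state=P head=2 tape=b_[_]aa_   (P,_)→(P,a,R)
state=P head=3 tape=b_a[a]a_   (P,a)→(Q,_,R)
state=Q head=4 tape=b_a_[a]_   (Q,a)→(P,a,L)
state=P head=3 tape=b_a[_]a_   (P,_)→(P,a,R)
state=P head=4 tape=b_aa[a]_   (P,a)→(Q,_,R)
state=Q head=5 tape=b_aa_[_]   (Q,_)→(Q,a,L)
state=Q head=4 tape=b_aa[_]a   (Q,_)→(Q,a,L)
state=Q head=3 tape=b_a[a]aa   (Q,a)→(P,a,L)
state=P head=2 tape=b_[a]aaa   (P,a)→(Q,_,R)
state=Q head=3 tape=b__[a]aa   (Q,a)→(P,a,L)
state=P head=2 tape=b_[_]aaa   (P,_)→(P,a,R)
state=P head=3 tape=b_a[a]aa   (P,a)→(Q,_,R)
state=Q head=4 tape=b_a_[a]a   (Q,a)→(P,a,L)
state=P head=3 tape=b_a[_]aa   (P,_)→(P,a,R)
state=P head=4 tape=b_aa[a]a
After 18 steps: state P, head at 4, tape b_aaaa.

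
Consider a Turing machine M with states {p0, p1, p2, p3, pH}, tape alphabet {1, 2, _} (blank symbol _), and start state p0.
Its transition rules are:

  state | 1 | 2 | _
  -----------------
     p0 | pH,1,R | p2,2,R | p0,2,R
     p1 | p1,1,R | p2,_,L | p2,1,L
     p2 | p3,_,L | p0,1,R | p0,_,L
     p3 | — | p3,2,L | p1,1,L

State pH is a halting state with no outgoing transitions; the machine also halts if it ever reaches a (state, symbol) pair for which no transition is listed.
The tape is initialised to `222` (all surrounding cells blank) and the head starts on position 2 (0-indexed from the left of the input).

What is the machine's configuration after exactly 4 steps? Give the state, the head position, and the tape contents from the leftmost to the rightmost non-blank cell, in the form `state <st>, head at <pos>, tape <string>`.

state p0, head at 2, tape 222

p0 | 22[2]_   read 2 → write 2, move R, go to p2
p2 | 222[_]   read _ → write _, move L, go to p0
p0 | 22[2]_   read 2 → write 2, move R, go to p2
p2 | 222[_]   read _ → write _, move L, go to p0
p0 | 22[2]_
After 4 steps: state p0, head at 2, tape 222.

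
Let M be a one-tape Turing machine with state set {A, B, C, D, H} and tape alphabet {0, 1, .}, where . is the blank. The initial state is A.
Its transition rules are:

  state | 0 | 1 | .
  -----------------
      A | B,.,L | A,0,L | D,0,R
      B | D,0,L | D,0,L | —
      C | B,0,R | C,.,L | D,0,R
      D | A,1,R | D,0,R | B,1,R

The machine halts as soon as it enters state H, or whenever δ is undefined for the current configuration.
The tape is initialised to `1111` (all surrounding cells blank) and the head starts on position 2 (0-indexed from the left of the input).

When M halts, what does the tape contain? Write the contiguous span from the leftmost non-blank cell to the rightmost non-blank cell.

state=A head=2 tape=..11[1]1.   (A,1)→(A,0,L)
state=A head=1 tape=..1[1]01.   (A,1)→(A,0,L)
state=A head=0 tape=..[1]001.   (A,1)→(A,0,L)
state=A head=-1 tape=.[.]0001.   (A,.)→(D,0,R)
state=D head=0 tape=.0[0]001.   (D,0)→(A,1,R)
state=A head=1 tape=.01[0]01.   (A,0)→(B,.,L)
state=B head=0 tape=.0[1].01.   (B,1)→(D,0,L)
state=D head=-1 tape=.[0]0.01.   (D,0)→(A,1,R)
state=A head=0 tape=.1[0].01.   (A,0)→(B,.,L)
state=B head=-1 tape=.[1]..01.   (B,1)→(D,0,L)
state=D head=-2 tape=[.]0..01.   (D,.)→(B,1,R)
state=B head=-1 tape=1[0]..01.   (B,0)→(D,0,L)
state=D head=-2 tape=[1]0..01.   (D,1)→(D,0,R)
state=D head=-1 tape=0[0]..01.   (D,0)→(A,1,R)
state=A head=0 tape=01[.].01.   (A,.)→(D,0,R)
state=D head=1 tape=010[.]01.   (D,.)→(B,1,R)
state=B head=2 tape=0101[0]1.   (B,0)→(D,0,L)
state=D head=1 tape=010[1]01.   (D,1)→(D,0,R)
state=D head=2 tape=0100[0]1.   (D,0)→(A,1,R)
state=A head=3 tape=01001[1].   (A,1)→(A,0,L)
state=A head=2 tape=0100[1]0.   (A,1)→(A,0,L)
state=A head=1 tape=010[0]00.   (A,0)→(B,.,L)
state=B head=0 tape=01[0].00.   (B,0)→(D,0,L)
state=D head=-1 tape=0[1]0.00.   (D,1)→(D,0,R)
state=D head=0 tape=00[0].00.   (D,0)→(A,1,R)
state=A head=1 tape=001[.]00.   (A,.)→(D,0,R)
state=D head=2 tape=0010[0]0.   (D,0)→(A,1,R)
state=A head=3 tape=00101[0].   (A,0)→(B,.,L)
state=B head=2 tape=0010[1]..   (B,1)→(D,0,L)
state=D head=1 tape=001[0]0..   (D,0)→(A,1,R)
state=A head=2 tape=0011[0]..   (A,0)→(B,.,L)
state=B head=1 tape=001[1]...   (B,1)→(D,0,L)
state=D head=0 tape=00[1]0...   (D,1)→(D,0,R)
state=D head=1 tape=000[0]...   (D,0)→(A,1,R)
state=A head=2 tape=0001[.]..   (A,.)→(D,0,R)
state=D head=3 tape=00010[.].   (D,.)→(B,1,R)
state=B head=4 tape=000101[.]
The non-blank tape span at halt is 000101.

000101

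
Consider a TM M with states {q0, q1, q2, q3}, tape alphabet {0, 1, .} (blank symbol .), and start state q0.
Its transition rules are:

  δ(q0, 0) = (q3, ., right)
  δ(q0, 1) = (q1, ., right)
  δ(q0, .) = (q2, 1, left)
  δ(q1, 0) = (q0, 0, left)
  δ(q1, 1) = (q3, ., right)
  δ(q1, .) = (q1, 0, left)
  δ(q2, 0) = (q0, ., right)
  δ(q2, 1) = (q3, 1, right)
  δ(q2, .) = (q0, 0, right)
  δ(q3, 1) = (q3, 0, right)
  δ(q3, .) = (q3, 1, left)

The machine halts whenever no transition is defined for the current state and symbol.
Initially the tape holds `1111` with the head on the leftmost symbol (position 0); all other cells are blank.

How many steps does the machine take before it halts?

q0 | [1]111.   read 1 → write ., move right, go to q1
q1 | .[1]11.   read 1 → write ., move right, go to q3
q3 | ..[1]1.   read 1 → write 0, move right, go to q3
q3 | ..0[1].   read 1 → write 0, move right, go to q3
q3 | ..00[.]   read . → write 1, move left, go to q3
q3 | ..0[0]1
M halts after 5 transitions.

5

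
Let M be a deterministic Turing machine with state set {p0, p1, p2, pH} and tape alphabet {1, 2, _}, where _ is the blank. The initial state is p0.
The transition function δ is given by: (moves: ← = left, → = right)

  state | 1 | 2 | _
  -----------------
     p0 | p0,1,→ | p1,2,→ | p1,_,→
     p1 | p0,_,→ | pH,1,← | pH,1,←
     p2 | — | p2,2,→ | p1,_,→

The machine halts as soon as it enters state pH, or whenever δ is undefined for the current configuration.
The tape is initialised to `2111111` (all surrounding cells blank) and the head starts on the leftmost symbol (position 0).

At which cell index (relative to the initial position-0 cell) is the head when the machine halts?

p0 | [2]111111__   read 2 → write 2, move →, go to p1
p1 | 2[1]11111__   read 1 → write _, move →, go to p0
p0 | 2_[1]1111__   read 1 → write 1, move →, go to p0
p0 | 2_1[1]111__   read 1 → write 1, move →, go to p0
p0 | 2_11[1]11__   read 1 → write 1, move →, go to p0
p0 | 2_111[1]1__   read 1 → write 1, move →, go to p0
p0 | 2_1111[1]__   read 1 → write 1, move →, go to p0
p0 | 2_11111[_]_   read _ → write _, move →, go to p1
p1 | 2_11111_[_]   read _ → write 1, move ←, go to pH
pH | 2_11111[_]1
At halt the head is at cell 7.

7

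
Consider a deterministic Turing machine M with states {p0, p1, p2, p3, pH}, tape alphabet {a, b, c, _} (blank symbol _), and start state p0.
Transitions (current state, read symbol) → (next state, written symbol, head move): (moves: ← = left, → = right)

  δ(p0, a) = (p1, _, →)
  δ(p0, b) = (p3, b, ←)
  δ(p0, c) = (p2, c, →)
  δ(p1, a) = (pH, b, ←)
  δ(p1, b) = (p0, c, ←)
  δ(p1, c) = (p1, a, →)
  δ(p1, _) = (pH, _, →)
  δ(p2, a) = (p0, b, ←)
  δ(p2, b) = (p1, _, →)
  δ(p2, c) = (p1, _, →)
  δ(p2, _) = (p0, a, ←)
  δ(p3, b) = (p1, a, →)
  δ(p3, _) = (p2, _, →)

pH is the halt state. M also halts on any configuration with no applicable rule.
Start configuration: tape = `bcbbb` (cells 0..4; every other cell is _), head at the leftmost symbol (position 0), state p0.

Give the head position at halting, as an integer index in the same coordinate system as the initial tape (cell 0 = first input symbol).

6

p0 | _[b]cbbb__   read b → write b, move ←, go to p3
p3 | [_]bcbbb__   read _ → write _, move →, go to p2
p2 | _[b]cbbb__   read b → write _, move →, go to p1
p1 | __[c]bbb__   read c → write a, move →, go to p1
p1 | __a[b]bb__   read b → write c, move ←, go to p0
p0 | __[a]cbb__   read a → write _, move →, go to p1
p1 | ___[c]bb__   read c → write a, move →, go to p1
p1 | ___a[b]b__   read b → write c, move ←, go to p0
p0 | ___[a]cb__   read a → write _, move →, go to p1
p1 | ____[c]b__   read c → write a, move →, go to p1
p1 | ____a[b]__   read b → write c, move ←, go to p0
p0 | ____[a]c__   read a → write _, move →, go to p1
p1 | _____[c]__   read c → write a, move →, go to p1
p1 | _____a[_]_   read _ → write _, move →, go to pH
pH | _____a_[_]
At halt the head is at cell 6.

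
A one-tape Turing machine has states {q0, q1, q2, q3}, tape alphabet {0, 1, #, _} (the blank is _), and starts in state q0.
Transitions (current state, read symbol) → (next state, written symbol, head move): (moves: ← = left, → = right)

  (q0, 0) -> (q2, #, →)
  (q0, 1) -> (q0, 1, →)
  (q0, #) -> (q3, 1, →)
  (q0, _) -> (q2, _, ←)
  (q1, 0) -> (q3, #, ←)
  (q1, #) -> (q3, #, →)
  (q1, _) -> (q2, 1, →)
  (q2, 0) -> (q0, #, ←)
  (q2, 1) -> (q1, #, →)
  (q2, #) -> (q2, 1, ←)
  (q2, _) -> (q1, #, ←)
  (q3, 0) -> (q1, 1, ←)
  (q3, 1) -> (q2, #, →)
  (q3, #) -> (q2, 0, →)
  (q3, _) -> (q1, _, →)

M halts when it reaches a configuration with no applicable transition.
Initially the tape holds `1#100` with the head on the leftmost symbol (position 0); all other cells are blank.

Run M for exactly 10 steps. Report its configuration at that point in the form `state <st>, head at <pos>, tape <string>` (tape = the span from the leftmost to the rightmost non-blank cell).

state=q0 head=0 tape=[1]#100   (q0,1)→(q0,1,→)
state=q0 head=1 tape=1[#]100   (q0,#)→(q3,1,→)
state=q3 head=2 tape=11[1]00   (q3,1)→(q2,#,→)
state=q2 head=3 tape=11#[0]0   (q2,0)→(q0,#,←)
state=q0 head=2 tape=11[#]#0   (q0,#)→(q3,1,→)
state=q3 head=3 tape=111[#]0   (q3,#)→(q2,0,→)
state=q2 head=4 tape=1110[0]   (q2,0)→(q0,#,←)
state=q0 head=3 tape=111[0]#   (q0,0)→(q2,#,→)
state=q2 head=4 tape=111#[#]   (q2,#)→(q2,1,←)
state=q2 head=3 tape=111[#]1   (q2,#)→(q2,1,←)
state=q2 head=2 tape=11[1]11
After 10 steps: state q2, head at 2, tape 11111.

state q2, head at 2, tape 11111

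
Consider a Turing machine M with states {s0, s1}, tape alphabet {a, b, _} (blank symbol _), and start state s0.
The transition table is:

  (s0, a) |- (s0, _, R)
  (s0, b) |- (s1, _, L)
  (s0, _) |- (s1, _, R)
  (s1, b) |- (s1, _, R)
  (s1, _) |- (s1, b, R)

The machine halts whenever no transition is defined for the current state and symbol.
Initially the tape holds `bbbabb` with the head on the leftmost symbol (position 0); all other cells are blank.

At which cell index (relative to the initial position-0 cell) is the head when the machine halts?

3

state=s0 head=0 tape=_[b]bbabb   (s0,b)→(s1,_,L)
state=s1 head=-1 tape=[_]_bbabb   (s1,_)→(s1,b,R)
state=s1 head=0 tape=b[_]bbabb   (s1,_)→(s1,b,R)
state=s1 head=1 tape=bb[b]babb   (s1,b)→(s1,_,R)
state=s1 head=2 tape=bb_[b]abb   (s1,b)→(s1,_,R)
state=s1 head=3 tape=bb__[a]bb
At halt the head is at cell 3.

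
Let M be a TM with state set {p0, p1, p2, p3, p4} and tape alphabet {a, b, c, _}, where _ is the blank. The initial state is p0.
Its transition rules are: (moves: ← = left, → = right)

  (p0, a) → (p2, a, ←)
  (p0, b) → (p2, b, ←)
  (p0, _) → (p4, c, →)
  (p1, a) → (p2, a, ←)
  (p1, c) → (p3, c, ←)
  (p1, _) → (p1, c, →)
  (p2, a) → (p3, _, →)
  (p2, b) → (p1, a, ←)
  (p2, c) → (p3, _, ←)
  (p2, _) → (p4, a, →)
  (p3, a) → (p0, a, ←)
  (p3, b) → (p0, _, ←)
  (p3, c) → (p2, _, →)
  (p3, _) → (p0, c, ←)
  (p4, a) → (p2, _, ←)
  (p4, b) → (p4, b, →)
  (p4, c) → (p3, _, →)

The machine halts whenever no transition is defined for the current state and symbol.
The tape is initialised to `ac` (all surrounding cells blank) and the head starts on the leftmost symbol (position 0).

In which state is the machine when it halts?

p4

state=p0 head=0 tape=_[a]c__   (p0,a)→(p2,a,←)
state=p2 head=-1 tape=[_]ac__   (p2,_)→(p4,a,→)
state=p4 head=0 tape=a[a]c__   (p4,a)→(p2,_,←)
state=p2 head=-1 tape=[a]_c__   (p2,a)→(p3,_,→)
state=p3 head=0 tape=_[_]c__   (p3,_)→(p0,c,←)
state=p0 head=-1 tape=[_]cc__   (p0,_)→(p4,c,→)
state=p4 head=0 tape=c[c]c__   (p4,c)→(p3,_,→)
state=p3 head=1 tape=c_[c]__   (p3,c)→(p2,_,→)
state=p2 head=2 tape=c__[_]_   (p2,_)→(p4,a,→)
state=p4 head=3 tape=c__a[_]
No transition is defined for (p4, _); M halts in state p4.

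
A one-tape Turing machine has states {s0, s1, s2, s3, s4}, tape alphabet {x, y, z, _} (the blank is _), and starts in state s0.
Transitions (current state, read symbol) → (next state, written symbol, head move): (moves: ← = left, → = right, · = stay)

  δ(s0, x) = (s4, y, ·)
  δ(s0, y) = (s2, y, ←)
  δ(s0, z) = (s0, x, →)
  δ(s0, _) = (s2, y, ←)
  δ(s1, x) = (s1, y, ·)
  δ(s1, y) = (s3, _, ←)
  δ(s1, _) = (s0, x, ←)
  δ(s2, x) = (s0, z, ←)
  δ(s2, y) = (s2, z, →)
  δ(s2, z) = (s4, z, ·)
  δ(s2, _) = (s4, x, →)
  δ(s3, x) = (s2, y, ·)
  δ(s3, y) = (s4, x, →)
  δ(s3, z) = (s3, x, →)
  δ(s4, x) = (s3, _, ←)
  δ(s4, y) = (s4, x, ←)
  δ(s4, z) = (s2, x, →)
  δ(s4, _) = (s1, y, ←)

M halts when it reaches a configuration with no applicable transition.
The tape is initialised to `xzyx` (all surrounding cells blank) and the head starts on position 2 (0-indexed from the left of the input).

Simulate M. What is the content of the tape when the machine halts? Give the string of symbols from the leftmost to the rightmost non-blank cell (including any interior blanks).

s0 | xz[y]x___   read y → write y, move ←, go to s2
s2 | x[z]yx___   read z → write z, move ·, go to s4
s4 | x[z]yx___   read z → write x, move →, go to s2
s2 | xx[y]x___   read y → write z, move →, go to s2
s2 | xxz[x]___   read x → write z, move ←, go to s0
s0 | xx[z]z___   read z → write x, move →, go to s0
s0 | xxx[z]___   read z → write x, move →, go to s0
s0 | xxxx[_]__   read _ → write y, move ←, go to s2
s2 | xxx[x]y__   read x → write z, move ←, go to s0
s0 | xx[x]zy__   read x → write y, move ·, go to s4
s4 | xx[y]zy__   read y → write x, move ←, go to s4
s4 | x[x]xzy__   read x → write _, move ←, go to s3
s3 | [x]_xzy__   read x → write y, move ·, go to s2
s2 | [y]_xzy__   read y → write z, move →, go to s2
s2 | z[_]xzy__   read _ → write x, move →, go to s4
s4 | zx[x]zy__   read x → write _, move ←, go to s3
s3 | z[x]_zy__   read x → write y, move ·, go to s2
s2 | z[y]_zy__   read y → write z, move →, go to s2
s2 | zz[_]zy__   read _ → write x, move →, go to s4
s4 | zzx[z]y__   read z → write x, move →, go to s2
s2 | zzxx[y]__   read y → write z, move →, go to s2
s2 | zzxxz[_]_   read _ → write x, move →, go to s4
s4 | zzxxzx[_]   read _ → write y, move ←, go to s1
s1 | zzxxz[x]y   read x → write y, move ·, go to s1
s1 | zzxxz[y]y   read y → write _, move ←, go to s3
s3 | zzxx[z]_y   read z → write x, move →, go to s3
s3 | zzxxx[_]y
The non-blank tape span at halt is zzxxx_y.

zzxxx_y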